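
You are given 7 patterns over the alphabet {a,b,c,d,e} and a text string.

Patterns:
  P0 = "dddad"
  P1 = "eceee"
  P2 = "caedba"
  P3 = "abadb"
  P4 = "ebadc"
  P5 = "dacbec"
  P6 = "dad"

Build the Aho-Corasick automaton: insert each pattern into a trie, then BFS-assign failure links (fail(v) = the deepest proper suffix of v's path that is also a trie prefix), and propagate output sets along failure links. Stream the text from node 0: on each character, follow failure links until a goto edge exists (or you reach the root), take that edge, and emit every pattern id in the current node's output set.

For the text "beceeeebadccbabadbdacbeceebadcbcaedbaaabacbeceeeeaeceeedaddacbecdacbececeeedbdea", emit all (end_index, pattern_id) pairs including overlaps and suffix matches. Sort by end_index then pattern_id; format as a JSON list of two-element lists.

Build automaton:
Trie (insert patterns):
  0='ε' goto a→17 c→11 d→1 e→6
  1='d' goto a→26 d→2
  2='dd' goto d→3
  3='ddd' goto a→4
  4='ddda' goto d→5
  5='dddad' goto ·  ←P0
  6='e' goto b→22 c→7
  7='ec' goto e→8
  8='ece' goto e→9
  9='ecee' goto e→10
  10='eceee' goto ·  ←P1
  11='c' goto a→12
  12='ca' goto e→13
  13='cae' goto d→14
  14='caed' goto b→15
  15='caedb' goto a→16
  16='caedba' goto ·  ←P2
  17='a' goto b→18
  18='ab' goto a→19
  19='aba' goto d→20
  20='abad' goto b→21
  21='abadb' goto ·  ←P3
  22='eb' goto a→23
  23='eba' goto d→24
  24='ebad' goto c→25
  25='ebadc' goto ·  ←P4
  26='da' goto c→27 d→31
  27='dac' goto b→28
  28='dacb' goto e→29
  29='dacbe' goto c→30
  30='dacbec' goto ·  ←P5
  31='dad' goto ·  ←P6

Failure links (BFS by depth):
  fail(1) 'd': from fail(0)=0 chase 'd': 0 ⇒ 0;  out=∅∪out(0)=∅
  fail(6) 'e': from fail(0)=0 chase 'e': 0 ⇒ 0;  out=∅∪out(0)=∅
  fail(11) 'c': from fail(0)=0 chase 'c': 0 ⇒ 0;  out=∅∪out(0)=∅
  fail(17) 'a': from fail(0)=0 chase 'a': 0 ⇒ 0;  out=∅∪out(0)=∅
  fail(2) 'dd': from fail(1)=0 chase 'd': 0 ⇒ 1;  out=∅∪out(1)=∅
  fail(7) 'ec': from fail(6)=0 chase 'c': 0 ⇒ 11;  out=∅∪out(11)=∅
  fail(12) 'ca': from fail(11)=0 chase 'a': 0 ⇒ 17;  out=∅∪out(17)=∅
  fail(18) 'ab': from fail(17)=0 chase 'b': 0 ⇒ 0;  out=∅∪out(0)=∅
  fail(22) 'eb': from fail(6)=0 chase 'b': 0 ⇒ 0;  out=∅∪out(0)=∅
  fail(26) 'da': from fail(1)=0 chase 'a': 0 ⇒ 17;  out=∅∪out(17)=∅
  fail(3) 'ddd': from fail(2)=1 chase 'd': 1 ⇒ 2;  out=∅∪out(2)=∅
  fail(8) 'ece': from fail(7)=11 chase 'e': 11→0 ⇒ 6;  out=∅∪out(6)=∅
  fail(13) 'cae': from fail(12)=17 chase 'e': 17→0 ⇒ 6;  out=∅∪out(6)=∅
  fail(19) 'aba': from fail(18)=0 chase 'a': 0 ⇒ 17;  out=∅∪out(17)=∅
  fail(23) 'eba': from fail(22)=0 chase 'a': 0 ⇒ 17;  out=∅∪out(17)=∅
  fail(27) 'dac': from fail(26)=17 chase 'c': 17→0 ⇒ 11;  out=∅∪out(11)=∅
  fail(31) 'dad': from fail(26)=17 chase 'd': 17→0 ⇒ 1;  out={6}∪out(1)={6}
  fail(4) 'ddda': from fail(3)=2 chase 'a': 2→1 ⇒ 26;  out=∅∪out(26)=∅
  fail(9) 'ecee': from fail(8)=6 chase 'e': 6→0 ⇒ 6;  out=∅∪out(6)=∅
  fail(14) 'caed': from fail(13)=6 chase 'd': 6→0 ⇒ 1;  out=∅∪out(1)=∅
  fail(20) 'abad': from fail(19)=17 chase 'd': 17→0 ⇒ 1;  out=∅∪out(1)=∅
  fail(24) 'ebad': from fail(23)=17 chase 'd': 17→0 ⇒ 1;  out=∅∪out(1)=∅
  fail(28) 'dacb': from fail(27)=11 chase 'b': 11→0 ⇒ 0;  out=∅∪out(0)=∅
  fail(5) 'dddad': from fail(4)=26 chase 'd': 26 ⇒ 31;  out={0}∪out(31)={0,6}
  fail(10) 'eceee': from fail(9)=6 chase 'e': 6→0 ⇒ 6;  out={1}∪out(6)={1}
  fail(15) 'caedb': from fail(14)=1 chase 'b': 1→0 ⇒ 0;  out=∅∪out(0)=∅
  fail(21) 'abadb': from fail(20)=1 chase 'b': 1→0 ⇒ 0;  out={3}∪out(0)={3}
  fail(25) 'ebadc': from fail(24)=1 chase 'c': 1→0 ⇒ 11;  out={4}∪out(11)={4}
  fail(29) 'dacbe': from fail(28)=0 chase 'e': 0 ⇒ 6;  out=∅∪out(6)=∅
  fail(16) 'caedba': from fail(15)=0 chase 'a': 0 ⇒ 17;  out={2}∪out(17)={2}
  fail(30) 'dacbec': from fail(29)=6 chase 'c': 6 ⇒ 7;  out={5}∪out(7)={5}

Text stream:
pos 0 'b': at 0
pos 1 'e': at 6
pos 2 'c': at 7
pos 3 'e': at 8
pos 4 'e': at 9
pos 5 'e': at 10  → match P1@[1:5]
pos 6 'e': at 6 ·f
pos 7 'b': at 22
pos 8 'a': at 23
pos 9 'd': at 24
pos 10 'c': at 25  → match P4@[6:10]
pos 11 'c': at 11 ·f
pos 12 'b': at 0 ·f
pos 13 'a': at 17
pos 14 'b': at 18
pos 15 'a': at 19
pos 16 'd': at 20
pos 17 'b': at 21  → match P3@[13:17]
pos 18 'd': at 1 ·f
pos 19 'a': at 26
pos 20 'c': at 27
pos 21 'b': at 28
pos 22 'e': at 29
pos 23 'c': at 30  → match P5@[18:23]
pos 24 'e': at 8 ·f
pos 25 'e': at 9
pos 26 'b': at 22 ·f
pos 27 'a': at 23
pos 28 'd': at 24
pos 29 'c': at 25  → match P4@[25:29]
pos 30 'b': at 0 ·f
pos 31 'c': at 11
pos 32 'a': at 12
pos 33 'e': at 13
pos 34 'd': at 14
pos 35 'b': at 15
pos 36 'a': at 16  → match P2@[31:36]
pos 37 'a': at 17 ·f
pos 38 'a': at 17 ·f
pos 39 'b': at 18
pos 40 'a': at 19
pos 41 'c': at 11 ·f
pos 42 'b': at 0 ·f
pos 43 'e': at 6
pos 44 'c': at 7
pos 45 'e': at 8
pos 46 'e': at 9
pos 47 'e': at 10  → match P1@[43:47]
pos 48 'e': at 6 ·f
pos 49 'a': at 17 ·f
pos 50 'e': at 6 ·f
pos 51 'c': at 7
pos 52 'e': at 8
pos 53 'e': at 9
pos 54 'e': at 10  → match P1@[50:54]
pos 55 'd': at 1 ·f
pos 56 'a': at 26
pos 57 'd': at 31  → match P6@[55:57]
pos 58 'd': at 2 ·f
pos 59 'a': at 26 ·f
pos 60 'c': at 27
pos 61 'b': at 28
pos 62 'e': at 29
pos 63 'c': at 30  → match P5@[58:63]
pos 64 'd': at 1 ·f
pos 65 'a': at 26
pos 66 'c': at 27
pos 67 'b': at 28
pos 68 'e': at 29
pos 69 'c': at 30  → match P5@[64:69]
pos 70 'e': at 8 ·f
pos 71 'c': at 7 ·f
pos 72 'e': at 8
pos 73 'e': at 9
pos 74 'e': at 10  → match P1@[70:74]
pos 75 'd': at 1 ·f
pos 76 'b': at 0 ·f
pos 77 'd': at 1
pos 78 'e': at 6 ·f
pos 79 'a': at 17 ·f

Result: [[5,1],[10,4],[17,3],[23,5],[29,4],[36,2],[47,1],[54,1],[57,6],[63,5],[69,5],[74,1]]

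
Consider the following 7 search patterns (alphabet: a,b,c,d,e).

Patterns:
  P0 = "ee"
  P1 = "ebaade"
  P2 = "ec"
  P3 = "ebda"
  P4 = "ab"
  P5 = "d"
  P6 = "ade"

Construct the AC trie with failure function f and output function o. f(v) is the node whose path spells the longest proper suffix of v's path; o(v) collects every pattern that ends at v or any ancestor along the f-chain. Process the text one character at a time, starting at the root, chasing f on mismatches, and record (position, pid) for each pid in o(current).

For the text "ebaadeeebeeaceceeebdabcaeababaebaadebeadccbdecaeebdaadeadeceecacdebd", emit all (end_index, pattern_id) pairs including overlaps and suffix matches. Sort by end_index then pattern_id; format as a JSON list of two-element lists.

Build automaton:
Trie (insert patterns):
  n0 'ε': a→11 d→13 e→1
  n1 'e': b→3 c→8 e→2
  n2 'ee': ·  [P0 ends]
  n3 'eb': a→4 d→9
  n4 'eba': a→5
  n5 'ebaa': d→6
  n6 'ebaad': e→7
  n7 'ebaade': ·  [P1 ends]
  n8 'ec': ·  [P2 ends]
  n9 'ebd': a→10
  n10 'ebda': ·  [P3 ends]
  n11 'a': b→12 d→14
  n12 'ab': ·  [P4 ends]
  n13 'd': ·  [P5 ends]
  n14 'ad': e→15
  n15 'ade': ·  [P6 ends]

Failure links (BFS by depth):
  fail(1) 'e': from fail(0)=0 chase 'e': 0 ⇒ 0;  out=∅∪out(0)=∅
  fail(11) 'a': from fail(0)=0 chase 'a': 0 ⇒ 0;  out=∅∪out(0)=∅
  fail(13) 'd': from fail(0)=0 chase 'd': 0 ⇒ 0;  out={5}∪out(0)={5}
  fail(2) 'ee': from fail(1)=0 chase 'e': 0 ⇒ 1;  out={0}∪out(1)={0}
  fail(3) 'eb': from fail(1)=0 chase 'b': 0 ⇒ 0;  out=∅∪out(0)=∅
  fail(8) 'ec': from fail(1)=0 chase 'c': 0 ⇒ 0;  out={2}∪out(0)={2}
  fail(12) 'ab': from fail(11)=0 chase 'b': 0 ⇒ 0;  out={4}∪out(0)={4}
  fail(14) 'ad': from fail(11)=0 chase 'd': 0 ⇒ 13;  out=∅∪out(13)={5}
  fail(4) 'eba': from fail(3)=0 chase 'a': 0 ⇒ 11;  out=∅∪out(11)=∅
  fail(9) 'ebd': from fail(3)=0 chase 'd': 0 ⇒ 13;  out=∅∪out(13)={5}
  fail(15) 'ade': from fail(14)=13 chase 'e': 13→0 ⇒ 1;  out={6}∪out(1)={6}
  fail(5) 'ebaa': from fail(4)=11 chase 'a': 11→0 ⇒ 11;  out=∅∪out(11)=∅
  fail(10) 'ebda': from fail(9)=13 chase 'a': 13→0 ⇒ 11;  out={3}∪out(11)={3}
  fail(6) 'ebaad': from fail(5)=11 chase 'd': 11 ⇒ 14;  out=∅∪out(14)={5}
  fail(7) 'ebaade': from fail(6)=14 chase 'e': 14 ⇒ 15;  out={1}∪out(15)={1,6}

Text stream:
pos 0 'e': at 1
pos 1 'b': at 3
pos 2 'a': at 4
pos 3 'a': at 5
pos 4 'd': at 6  emit P5@[4:4]
pos 5 'e': at 7  emit P1@[0:5],P6@[3:5]
pos 6 'e': at 2 (fail-walked)  emit P0@[5:6]
pos 7 'e': at 2 (fail-walked)  emit P0@[6:7]
pos 8 'b': at 3 (fail-walked)
pos 9 'e': at 1 (fail-walked)
pos 10 'e': at 2  emit P0@[9:10]
pos 11 'a': at 11 (fail-walked)
pos 12 'c': at 0 (fail-walked)
pos 13 'e': at 1
pos 14 'c': at 8  emit P2@[13:14]
pos 15 'e': at 1 (fail-walked)
pos 16 'e': at 2  emit P0@[15:16]
pos 17 'e': at 2 (fail-walked)  emit P0@[16:17]
pos 18 'b': at 3 (fail-walked)
pos 19 'd': at 9  emit P5@[19:19]
pos 20 'a': at 10  emit P3@[17:20]
pos 21 'b': at 12 (fail-walked)  emit P4@[20:21]
pos 22 'c': at 0 (fail-walked)
pos 23 'a': at 11
pos 24 'e': at 1 (fail-walked)
pos 25 'a': at 11 (fail-walked)
pos 26 'b': at 12  emit P4@[25:26]
pos 27 'a': at 11 (fail-walked)
pos 28 'b': at 12  emit P4@[27:28]
pos 29 'a': at 11 (fail-walked)
pos 30 'e': at 1 (fail-walked)
pos 31 'b': at 3
pos 32 'a': at 4
pos 33 'a': at 5
pos 34 'd': at 6  emit P5@[34:34]
pos 35 'e': at 7  emit P1@[30:35],P6@[33:35]
pos 36 'b': at 3 (fail-walked)
pos 37 'e': at 1 (fail-walked)
pos 38 'a': at 11 (fail-walked)
pos 39 'd': at 14  emit P5@[39:39]
pos 40 'c': at 0 (fail-walked)
pos 41 'c': at 0
pos 42 'b': at 0
pos 43 'd': at 13  emit P5@[43:43]
pos 44 'e': at 1 (fail-walked)
pos 45 'c': at 8  emit P2@[44:45]
pos 46 'a': at 11 (fail-walked)
pos 47 'e': at 1 (fail-walked)
pos 48 'e': at 2  emit P0@[47:48]
pos 49 'b': at 3 (fail-walked)
pos 50 'd': at 9  emit P5@[50:50]
pos 51 'a': at 10  emit P3@[48:51]
pos 52 'a': at 11 (fail-walked)
pos 53 'd': at 14  emit P5@[53:53]
pos 54 'e': at 15  emit P6@[52:54]
pos 55 'a': at 11 (fail-walked)
pos 56 'd': at 14  emit P5@[56:56]
pos 57 'e': at 15  emit P6@[55:57]
pos 58 'c': at 8 (fail-walked)  emit P2@[57:58]
pos 59 'e': at 1 (fail-walked)
pos 60 'e': at 2  emit P0@[59:60]
pos 61 'c': at 8 (fail-walked)  emit P2@[60:61]
pos 62 'a': at 11 (fail-walked)
pos 63 'c': at 0 (fail-walked)
pos 64 'd': at 13  emit P5@[64:64]
pos 65 'e': at 1 (fail-walked)
pos 66 'b': at 3
pos 67 'd': at 9  emit P5@[67:67]

All matches (sorted): [[4,5],[5,1],[5,6],[6,0],[7,0],[10,0],[14,2],[16,0],[17,0],[19,5],[20,3],[21,4],[26,4],[28,4],[34,5],[35,1],[35,6],[39,5],[43,5],[45,2],[48,0],[50,5],[51,3],[53,5],[54,6],[56,5],[57,6],[58,2],[60,0],[61,2],[64,5],[67,5]]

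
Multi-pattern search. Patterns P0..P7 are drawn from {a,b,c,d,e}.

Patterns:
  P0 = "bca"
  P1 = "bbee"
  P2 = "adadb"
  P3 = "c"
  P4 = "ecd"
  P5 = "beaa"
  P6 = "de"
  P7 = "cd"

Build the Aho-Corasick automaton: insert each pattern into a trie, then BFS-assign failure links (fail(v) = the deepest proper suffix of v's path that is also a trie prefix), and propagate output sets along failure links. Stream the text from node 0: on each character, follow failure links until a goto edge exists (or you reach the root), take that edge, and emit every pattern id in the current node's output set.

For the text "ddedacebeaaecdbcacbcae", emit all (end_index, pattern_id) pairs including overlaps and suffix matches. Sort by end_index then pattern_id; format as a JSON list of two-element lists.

Build automaton:
Trie nodes:
  n0 'ε': a→7 b→1 c→12 d→19 e→13
  n1 'b': b→4 c→2 e→16
  n2 'bc': a→3
  n3 'bca': ·  ←P0
  n4 'bb': e→5
  n5 'bbe': e→6
  n6 'bbee': ·  ←P1
  n7 'a': d→8
  n8 'ad': a→9
  n9 'ada': d→10
  n10 'adad': b→11
  n11 'adadb': ·  ←P2
  n12 'c': d→21  ←P3
  n13 'e': c→14
  n14 'ec': d→15
  n15 'ecd': ·  ←P4
  n16 'be': a→17
  n17 'bea': a→18
  n18 'beaa': ·  ←P5
  n19 'd': e→20
  n20 'de': ·  ←P6
  n21 'cd': ·  ←P7

BFS fail/out derivation:
  n1('b'): parent n0 fail=0; on 'b' 0 → fail=0;  out ∅∪∅=∅
  n7('a'): parent n0 fail=0; on 'a' 0 → fail=0;  out ∅∪∅=∅
  n12('c'): parent n0 fail=0; on 'c' 0 → fail=0;  out {3}∪∅={3}
  n13('e'): parent n0 fail=0; on 'e' 0 → fail=0;  out ∅∪∅=∅
  n19('d'): parent n0 fail=0; on 'd' 0 → fail=0;  out ∅∪∅=∅
  n2('bc'): parent n1 fail=0; on 'c' 0 → fail=12;  out ∅∪{3}={3}
  n4('bb'): parent n1 fail=0; on 'b' 0 → fail=1;  out ∅∪∅=∅
  n8('ad'): parent n7 fail=0; on 'd' 0 → fail=19;  out ∅∪∅=∅
  n14('ec'): parent n13 fail=0; on 'c' 0 → fail=12;  out ∅∪{3}={3}
  n16('be'): parent n1 fail=0; on 'e' 0 → fail=13;  out ∅∪∅=∅
  n20('de'): parent n19 fail=0; on 'e' 0 → fail=13;  out {6}∪∅={6}
  n21('cd'): parent n12 fail=0; on 'd' 0 → fail=19;  out {7}∪∅={7}
  n3('bca'): parent n2 fail=12; on 'a' 12→0 → fail=7;  out {0}∪∅={0}
  n5('bbe'): parent n4 fail=1; on 'e' 1 → fail=16;  out ∅∪∅=∅
  n9('ada'): parent n8 fail=19; on 'a' 19→0 → fail=7;  out ∅∪∅=∅
  n15('ecd'): parent n14 fail=12; on 'd' 12 → fail=21;  out {4}∪{7}={4,7}
  n17('bea'): parent n16 fail=13; on 'a' 13→0 → fail=7;  out ∅∪∅=∅
  n6('bbee'): parent n5 fail=16; on 'e' 16→13→0 → fail=13;  out {1}∪∅={1}
  n10('adad'): parent n9 fail=7; on 'd' 7 → fail=8;  out ∅∪∅=∅
  n18('beaa'): parent n17 fail=7; on 'a' 7→0 → fail=7;  out {5}∪∅={5}
  n11('adadb'): parent n10 fail=8; on 'b' 8→19→0 → fail=1;  out {2}∪∅={2}

Run:
[0] read 'd'  n0⇒n19
[1] read 'd'  n19⇒n19 (fail-walked)
[2] read 'e'  n19⇒n20  ** P6@[1:2]
[3] read 'd'  n20⇒n19 (fail-walked)
[4] read 'a'  n19⇒n7 (fail-walked)
[5] read 'c'  n7⇒n12 (fail-walked)  ** P3@[5:5]
[6] read 'e'  n12⇒n13 (fail-walked)
[7] read 'b'  n13⇒n1 (fail-walked)
[8] read 'e'  n1⇒n16
[9] read 'a'  n16⇒n17
[10] read 'a'  n17⇒n18  ** P5@[7:10]
[11] read 'e'  n18⇒n13 (fail-walked)
[12] read 'c'  n13⇒n14  ** P3@[12:12]
[13] read 'd'  n14⇒n15  ** P4@[11:13],P7@[12:13]
[14] read 'b'  n15⇒n1 (fail-walked)
[15] read 'c'  n1⇒n2  ** P3@[15:15]
[16] read 'a'  n2⇒n3  ** P0@[14:16]
[17] read 'c'  n3⇒n12 (fail-walked)  ** P3@[17:17]
[18] read 'b'  n12⇒n1 (fail-walked)
[19] read 'c'  n1⇒n2  ** P3@[19:19]
[20] read 'a'  n2⇒n3  ** P0@[18:20]
[21] read 'e'  n3⇒n13 (fail-walked)

All matches (sorted): [[2,6],[5,3],[10,5],[12,3],[13,4],[13,7],[15,3],[16,0],[17,3],[19,3],[20,0]]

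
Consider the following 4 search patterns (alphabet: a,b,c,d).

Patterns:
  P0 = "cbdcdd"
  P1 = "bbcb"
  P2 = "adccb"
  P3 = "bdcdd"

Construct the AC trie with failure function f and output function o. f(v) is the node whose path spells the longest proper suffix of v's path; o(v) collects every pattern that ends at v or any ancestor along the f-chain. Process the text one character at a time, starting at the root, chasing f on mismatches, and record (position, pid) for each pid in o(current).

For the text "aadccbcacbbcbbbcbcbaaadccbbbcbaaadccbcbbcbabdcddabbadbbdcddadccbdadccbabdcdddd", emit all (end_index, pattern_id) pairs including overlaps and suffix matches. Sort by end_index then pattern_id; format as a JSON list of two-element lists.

Construct AC machine:
Trie nodes:
  0='ε' goto a→11 b→7 c→1
  1='c' goto b→2
  2='cb' goto d→3
  3='cbd' goto c→4
  4='cbdc' goto d→5
  5='cbdcd' goto d→6
  6='cbdcdd' goto ·  [P0 ends]
  7='b' goto b→8 d→16
  8='bb' goto c→9
  9='bbc' goto b→10
  10='bbcb' goto ·  [P1 ends]
  11='a' goto d→12
  12='ad' goto c→13
  13='adc' goto c→14
  14='adcc' goto b→15
  15='adccb' goto ·  [P2 ends]
  16='bd' goto c→17
  17='bdc' goto d→18
  18='bdcd' goto d→19
  19='bdcdd' goto ·  [P3 ends]

BFS fail/out derivation:
  fail(1) 'c': from fail(0)=0 chase 'c': 0 ⇒ 0;  out=∅∪out(0)=∅
  fail(7) 'b': from fail(0)=0 chase 'b': 0 ⇒ 0;  out=∅∪out(0)=∅
  fail(11) 'a': from fail(0)=0 chase 'a': 0 ⇒ 0;  out=∅∪out(0)=∅
  fail(2) 'cb': from fail(1)=0 chase 'b': 0 ⇒ 7;  out=∅∪out(7)=∅
  fail(8) 'bb': from fail(7)=0 chase 'b': 0 ⇒ 7;  out=∅∪out(7)=∅
  fail(12) 'ad': from fail(11)=0 chase 'd': 0 ⇒ 0;  out=∅∪out(0)=∅
  fail(16) 'bd': from fail(7)=0 chase 'd': 0 ⇒ 0;  out=∅∪out(0)=∅
  fail(3) 'cbd': from fail(2)=7 chase 'd': 7 ⇒ 16;  out=∅∪out(16)=∅
  fail(9) 'bbc': from fail(8)=7 chase 'c': 7→0 ⇒ 1;  out=∅∪out(1)=∅
  fail(13) 'adc': from fail(12)=0 chase 'c': 0 ⇒ 1;  out=∅∪out(1)=∅
  fail(17) 'bdc': from fail(16)=0 chase 'c': 0 ⇒ 1;  out=∅∪out(1)=∅
  fail(4) 'cbdc': from fail(3)=16 chase 'c': 16 ⇒ 17;  out=∅∪out(17)=∅
  fail(10) 'bbcb': from fail(9)=1 chase 'b': 1 ⇒ 2;  out={1}∪out(2)={1}
  fail(14) 'adcc': from fail(13)=1 chase 'c': 1→0 ⇒ 1;  out=∅∪out(1)=∅
  fail(18) 'bdcd': from fail(17)=1 chase 'd': 1→0 ⇒ 0;  out=∅∪out(0)=∅
  fail(5) 'cbdcd': from fail(4)=17 chase 'd': 17 ⇒ 18;  out=∅∪out(18)=∅
  fail(15) 'adccb': from fail(14)=1 chase 'b': 1 ⇒ 2;  out={2}∪out(2)={2}
  fail(19) 'bdcdd': from fail(18)=0 chase 'd': 0 ⇒ 0;  out={3}∪out(0)={3}
  fail(6) 'cbdcdd': from fail(5)=18 chase 'd': 18 ⇒ 19;  out={0}∪out(19)={0,3}

Text stream:
pos 0 'a': at 11
pos 1 'a': at 11 (fail-walked)
pos 2 'd': at 12
pos 3 'c': at 13
pos 4 'c': at 14
pos 5 'b': at 15  → match P2@[1:5]
pos 6 'c': at 1 (fail-walked)
pos 7 'a': at 11 (fail-walked)
pos 8 'c': at 1 (fail-walked)
pos 9 'b': at 2
pos 10 'b': at 8 (fail-walked)
pos 11 'c': at 9
pos 12 'b': at 10  → match P1@[9:12]
pos 13 'b': at 8 (fail-walked)
pos 14 'b': at 8 (fail-walked)
pos 15 'c': at 9
pos 16 'b': at 10  → match P1@[13:16]
pos 17 'c': at 1 (fail-walked)
pos 18 'b': at 2
pos 19 'a': at 11 (fail-walked)
pos 20 'a': at 11 (fail-walked)
pos 21 'a': at 11 (fail-walked)
pos 22 'd': at 12
pos 23 'c': at 13
pos 24 'c': at 14
pos 25 'b': at 15  → match P2@[21:25]
pos 26 'b': at 8 (fail-walked)
pos 27 'b': at 8 (fail-walked)
pos 28 'c': at 9
pos 29 'b': at 10  → match P1@[26:29]
pos 30 'a': at 11 (fail-walked)
pos 31 'a': at 11 (fail-walked)
pos 32 'a': at 11 (fail-walked)
pos 33 'd': at 12
pos 34 'c': at 13
pos 35 'c': at 14
pos 36 'b': at 15  → match P2@[32:36]
pos 37 'c': at 1 (fail-walked)
pos 38 'b': at 2
pos 39 'b': at 8 (fail-walked)
pos 40 'c': at 9
pos 41 'b': at 10  → match P1@[38:41]
pos 42 'a': at 11 (fail-walked)
pos 43 'b': at 7 (fail-walked)
pos 44 'd': at 16
pos 45 'c': at 17
pos 46 'd': at 18
pos 47 'd': at 19  → match P3@[43:47]
pos 48 'a': at 11 (fail-walked)
pos 49 'b': at 7 (fail-walked)
pos 50 'b': at 8
pos 51 'a': at 11 (fail-walked)
pos 52 'd': at 12
pos 53 'b': at 7 (fail-walked)
pos 54 'b': at 8
pos 55 'd': at 16 (fail-walked)
pos 56 'c': at 17
pos 57 'd': at 18
pos 58 'd': at 19  → match P3@[54:58]
pos 59 'a': at 11 (fail-walked)
pos 60 'd': at 12
pos 61 'c': at 13
pos 62 'c': at 14
pos 63 'b': at 15  → match P2@[59:63]
pos 64 'd': at 3 (fail-walked)
pos 65 'a': at 11 (fail-walked)
pos 66 'd': at 12
pos 67 'c': at 13
pos 68 'c': at 14
pos 69 'b': at 15  → match P2@[65:69]
pos 70 'a': at 11 (fail-walked)
pos 71 'b': at 7 (fail-walked)
pos 72 'd': at 16
pos 73 'c': at 17
pos 74 'd': at 18
pos 75 'd': at 19  → match P3@[71:75]
pos 76 'd': at 0 (fail-walked)
pos 77 'd': at 0

All matches (sorted): [[5,2],[12,1],[16,1],[25,2],[29,1],[36,2],[41,1],[47,3],[58,3],[63,2],[69,2],[75,3]]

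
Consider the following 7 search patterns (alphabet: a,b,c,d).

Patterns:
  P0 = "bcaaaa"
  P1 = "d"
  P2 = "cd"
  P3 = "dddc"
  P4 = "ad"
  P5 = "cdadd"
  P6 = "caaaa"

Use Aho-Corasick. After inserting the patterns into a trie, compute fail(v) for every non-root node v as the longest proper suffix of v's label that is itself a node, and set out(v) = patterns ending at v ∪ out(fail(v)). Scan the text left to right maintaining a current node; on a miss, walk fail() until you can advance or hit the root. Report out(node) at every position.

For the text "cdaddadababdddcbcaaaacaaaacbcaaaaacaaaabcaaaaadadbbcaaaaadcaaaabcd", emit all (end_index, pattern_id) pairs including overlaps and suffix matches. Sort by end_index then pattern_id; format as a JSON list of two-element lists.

Construct AC machine:
Trie nodes:
  n0 'ε': a→13 b→1 c→8 d→7
  n1 'b': c→2
  n2 'bc': a→3
  n3 'bca': a→4
  n4 'bcaa': a→5
  n5 'bcaaa': a→6
  n6 'bcaaaa': ·  ←P0
  n7 'd': d→10  ←P1
  n8 'c': a→18 d→9
  n9 'cd': a→15  ←P2
  n10 'dd': d→11
  n11 'ddd': c→12
  n12 'dddc': ·  ←P3
  n13 'a': d→14
  n14 'ad': ·  ←P4
  n15 'cda': d→16
  n16 'cdad': d→17
  n17 'cdadd': ·  ←P5
  n18 'ca': a→19
  n19 'caa': a→20
  n20 'caaa': a→21
  n21 'caaaa': ·  ←P6

Failure links (BFS by depth):
  n1('b'): parent n0 fail=0; on 'b' 0 → fail=0;  out ∅∪∅=∅
  n7('d'): parent n0 fail=0; on 'd' 0 → fail=0;  out {1}∪∅={1}
  n8('c'): parent n0 fail=0; on 'c' 0 → fail=0;  out ∅∪∅=∅
  n13('a'): parent n0 fail=0; on 'a' 0 → fail=0;  out ∅∪∅=∅
  n2('bc'): parent n1 fail=0; on 'c' 0 → fail=8;  out ∅∪∅=∅
  n9('cd'): parent n8 fail=0; on 'd' 0 → fail=7;  out {2}∪{1}={1,2}
  n10('dd'): parent n7 fail=0; on 'd' 0 → fail=7;  out ∅∪{1}={1}
  n14('ad'): parent n13 fail=0; on 'd' 0 → fail=7;  out {4}∪{1}={1,4}
  n18('ca'): parent n8 fail=0; on 'a' 0 → fail=13;  out ∅∪∅=∅
  n3('bca'): parent n2 fail=8; on 'a' 8 → fail=18;  out ∅∪∅=∅
  n11('ddd'): parent n10 fail=7; on 'd' 7 → fail=10;  out ∅∪{1}={1}
  n15('cda'): parent n9 fail=7; on 'a' 7→0 → fail=13;  out ∅∪∅=∅
  n19('caa'): parent n18 fail=13; on 'a' 13→0 → fail=13;  out ∅∪∅=∅
  n4('bcaa'): parent n3 fail=18; on 'a' 18 → fail=19;  out ∅∪∅=∅
  n12('dddc'): parent n11 fail=10; on 'c' 10→7→0 → fail=8;  out {3}∪∅={3}
  n16('cdad'): parent n15 fail=13; on 'd' 13 → fail=14;  out ∅∪{1,4}={1,4}
  n20('caaa'): parent n19 fail=13; on 'a' 13→0 → fail=13;  out ∅∪∅=∅
  n5('bcaaa'): parent n4 fail=19; on 'a' 19 → fail=20;  out ∅∪∅=∅
  n17('cdadd'): parent n16 fail=14; on 'd' 14→7 → fail=10;  out {5}∪{1}={1,5}
  n21('caaaa'): parent n20 fail=13; on 'a' 13→0 → fail=13;  out {6}∪∅={6}
  n6('bcaaaa'): parent n5 fail=20; on 'a' 20 → fail=21;  out {0}∪{6}={0,6}

Text stream:
i=0 'c': node 0→8
i=1 'd': node 8→9  → match P1@[1:1],P2@[0:1]
i=2 'a': node 9→15
i=3 'd': node 15→16  → match P1@[3:3],P4@[2:3]
i=4 'd': node 16→17  → match P1@[4:4],P5@[0:4]
i=5 'a': node 17→13 ·f
i=6 'd': node 13→14  → match P1@[6:6],P4@[5:6]
i=7 'a': node 14→13 ·f
i=8 'b': node 13→1 ·f
i=9 'a': node 1→13 ·f
i=10 'b': node 13→1 ·f
i=11 'd': node 1→7 ·f  → match P1@[11:11]
i=12 'd': node 7→10  → match P1@[12:12]
i=13 'd': node 10→11  → match P1@[13:13]
i=14 'c': node 11→12  → match P3@[11:14]
i=15 'b': node 12→1 ·f
i=16 'c': node 1→2
i=17 'a': node 2→3
i=18 'a': node 3→4
i=19 'a': node 4→5
i=20 'a': node 5→6  → match P0@[15:20],P6@[16:20]
i=21 'c': node 6→8 ·f
i=22 'a': node 8→18
i=23 'a': node 18→19
i=24 'a': node 19→20
i=25 'a': node 20→21  → match P6@[21:25]
i=26 'c': node 21→8 ·f
i=27 'b': node 8→1 ·f
i=28 'c': node 1→2
i=29 'a': node 2→3
i=30 'a': node 3→4
i=31 'a': node 4→5
i=32 'a': node 5→6  → match P0@[27:32],P6@[28:32]
i=33 'a': node 6→13 ·f
i=34 'c': node 13→8 ·f
i=35 'a': node 8→18
i=36 'a': node 18→19
i=37 'a': node 19→20
i=38 'a': node 20→21  → match P6@[34:38]
i=39 'b': node 21→1 ·f
i=40 'c': node 1→2
i=41 'a': node 2→3
i=42 'a': node 3→4
i=43 'a': node 4→5
i=44 'a': node 5→6  → match P0@[39:44],P6@[40:44]
i=45 'a': node 6→13 ·f
i=46 'd': node 13→14  → match P1@[46:46],P4@[45:46]
i=47 'a': node 14→13 ·f
i=48 'd': node 13→14  → match P1@[48:48],P4@[47:48]
i=49 'b': node 14→1 ·f
i=50 'b': node 1→1 ·f
i=51 'c': node 1→2
i=52 'a': node 2→3
i=53 'a': node 3→4
i=54 'a': node 4→5
i=55 'a': node 5→6  → match P0@[50:55],P6@[51:55]
i=56 'a': node 6→13 ·f
i=57 'd': node 13→14  → match P1@[57:57],P4@[56:57]
i=58 'c': node 14→8 ·f
i=59 'a': node 8→18
i=60 'a': node 18→19
i=61 'a': node 19→20
i=62 'a': node 20→21  → match P6@[58:62]
i=63 'b': node 21→1 ·f
i=64 'c': node 1→2
i=65 'd': node 2→9 ·f  → match P1@[65:65],P2@[64:65]

Result: [[1,1],[1,2],[3,1],[3,4],[4,1],[4,5],[6,1],[6,4],[11,1],[12,1],[13,1],[14,3],[20,0],[20,6],[25,6],[32,0],[32,6],[38,6],[44,0],[44,6],[46,1],[46,4],[48,1],[48,4],[55,0],[55,6],[57,1],[57,4],[62,6],[65,1],[65,2]]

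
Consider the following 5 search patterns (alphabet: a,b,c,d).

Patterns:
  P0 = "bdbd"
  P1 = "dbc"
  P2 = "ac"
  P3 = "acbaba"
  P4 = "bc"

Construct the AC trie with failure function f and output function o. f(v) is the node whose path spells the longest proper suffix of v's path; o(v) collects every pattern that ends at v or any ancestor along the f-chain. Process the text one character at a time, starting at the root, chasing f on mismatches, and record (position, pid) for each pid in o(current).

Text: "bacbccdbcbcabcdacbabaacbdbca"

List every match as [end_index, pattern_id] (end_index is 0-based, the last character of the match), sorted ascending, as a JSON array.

Build automaton:
Trie nodes:
  n0 'ε': a→8 b→1 d→5
  n1 'b': c→14 d→2
  n2 'bd': b→3
  n3 'bdb': d→4
  n4 'bdbd': ·  [P0 ends]
  n5 'd': b→6
  n6 'db': c→7
  n7 'dbc': ·  [P1 ends]
  n8 'a': c→9
  n9 'ac': b→10  [P2 ends]
  n10 'acb': a→11
  n11 'acba': b→12
  n12 'acbab': a→13
  n13 'acbaba': ·  [P3 ends]
  n14 'bc': ·  [P4 ends]

Failure links (BFS by depth):
  fail(1) 'b': from fail(0)=0 chase 'b': 0 ⇒ 0;  out=∅∪out(0)=∅
  fail(5) 'd': from fail(0)=0 chase 'd': 0 ⇒ 0;  out=∅∪out(0)=∅
  fail(8) 'a': from fail(0)=0 chase 'a': 0 ⇒ 0;  out=∅∪out(0)=∅
  fail(2) 'bd': from fail(1)=0 chase 'd': 0 ⇒ 5;  out=∅∪out(5)=∅
  fail(6) 'db': from fail(5)=0 chase 'b': 0 ⇒ 1;  out=∅∪out(1)=∅
  fail(9) 'ac': from fail(8)=0 chase 'c': 0 ⇒ 0;  out={2}∪out(0)={2}
  fail(14) 'bc': from fail(1)=0 chase 'c': 0 ⇒ 0;  out={4}∪out(0)={4}
  fail(3) 'bdb': from fail(2)=5 chase 'b': 5 ⇒ 6;  out=∅∪out(6)=∅
  fail(7) 'dbc': from fail(6)=1 chase 'c': 1 ⇒ 14;  out={1}∪out(14)={1,4}
  fail(10) 'acb': from fail(9)=0 chase 'b': 0 ⇒ 1;  out=∅∪out(1)=∅
  fail(4) 'bdbd': from fail(3)=6 chase 'd': 6→1 ⇒ 2;  out={0}∪out(2)={0}
  fail(11) 'acba': from fail(10)=1 chase 'a': 1→0 ⇒ 8;  out=∅∪out(8)=∅
  fail(12) 'acbab': from fail(11)=8 chase 'b': 8→0 ⇒ 1;  out=∅∪out(1)=∅
  fail(13) 'acbaba': from fail(12)=1 chase 'a': 1→0 ⇒ 8;  out={3}∪out(8)={3}

Run:
pos 0 'b': at 1
pos 1 'a': at 8 (fail-walked)
pos 2 'c': at 9  emit P2@[1:2]
pos 3 'b': at 10
pos 4 'c': at 14 (fail-walked)  emit P4@[3:4]
pos 5 'c': at 0 (fail-walked)
pos 6 'd': at 5
pos 7 'b': at 6
pos 8 'c': at 7  emit P1@[6:8],P4@[7:8]
pos 9 'b': at 1 (fail-walked)
pos 10 'c': at 14  emit P4@[9:10]
pos 11 'a': at 8 (fail-walked)
pos 12 'b': at 1 (fail-walked)
pos 13 'c': at 14  emit P4@[12:13]
pos 14 'd': at 5 (fail-walked)
pos 15 'a': at 8 (fail-walked)
pos 16 'c': at 9  emit P2@[15:16]
pos 17 'b': at 10
pos 18 'a': at 11
pos 19 'b': at 12
pos 20 'a': at 13  emit P3@[15:20]
pos 21 'a': at 8 (fail-walked)
pos 22 'c': at 9  emit P2@[21:22]
pos 23 'b': at 10
pos 24 'd': at 2 (fail-walked)
pos 25 'b': at 3
pos 26 'c': at 7 (fail-walked)  emit P1@[24:26],P4@[25:26]
pos 27 'a': at 8 (fail-walked)

All matches (sorted): [[2,2],[4,4],[8,1],[8,4],[10,4],[13,4],[16,2],[20,3],[22,2],[26,1],[26,4]]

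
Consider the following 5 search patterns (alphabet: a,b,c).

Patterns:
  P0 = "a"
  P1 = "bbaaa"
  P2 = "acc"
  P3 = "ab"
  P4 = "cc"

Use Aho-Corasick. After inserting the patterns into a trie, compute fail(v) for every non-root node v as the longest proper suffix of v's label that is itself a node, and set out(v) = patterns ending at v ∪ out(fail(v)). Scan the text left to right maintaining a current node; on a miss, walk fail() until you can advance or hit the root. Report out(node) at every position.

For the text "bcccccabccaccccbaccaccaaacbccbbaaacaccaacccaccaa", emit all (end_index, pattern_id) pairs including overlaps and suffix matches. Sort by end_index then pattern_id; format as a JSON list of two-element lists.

Construct AC machine:
Trie nodes:
  0='ε' goto a→1 b→2 c→10
  1='a' goto b→9 c→7  ←P0
  2='b' goto b→3
  3='bb' goto a→4
  4='bba' goto a→5
  5='bbaa' goto a→6
  6='bbaaa' goto ·  ←P1
  7='ac' goto c→8
  8='acc' goto ·  ←P2
  9='ab' goto ·  ←P3
  10='c' goto c→11
  11='cc' goto ·  ←P4

BFS fail/out derivation:
  fail(1) 'a': from fail(0)=0 chase 'a': 0 ⇒ 0;  out={0}∪out(0)={0}
  fail(2) 'b': from fail(0)=0 chase 'b': 0 ⇒ 0;  out=∅∪out(0)=∅
  fail(10) 'c': from fail(0)=0 chase 'c': 0 ⇒ 0;  out=∅∪out(0)=∅
  fail(3) 'bb': from fail(2)=0 chase 'b': 0 ⇒ 2;  out=∅∪out(2)=∅
  fail(7) 'ac': from fail(1)=0 chase 'c': 0 ⇒ 10;  out=∅∪out(10)=∅
  fail(9) 'ab': from fail(1)=0 chase 'b': 0 ⇒ 2;  out={3}∪out(2)={3}
  fail(11) 'cc': from fail(10)=0 chase 'c': 0 ⇒ 10;  out={4}∪out(10)={4}
  fail(4) 'bba': from fail(3)=2 chase 'a': 2→0 ⇒ 1;  out=∅∪out(1)={0}
  fail(8) 'acc': from fail(7)=10 chase 'c': 10 ⇒ 11;  out={2}∪out(11)={2,4}
  fail(5) 'bbaa': from fail(4)=1 chase 'a': 1→0 ⇒ 1;  out=∅∪out(1)={0}
  fail(6) 'bbaaa': from fail(5)=1 chase 'a': 1→0 ⇒ 1;  out={1}∪out(1)={0,1}

Text stream:
[0] read 'b'  n0⇒n2
[1] read 'c'  n2⇒n10 ·f
[2] read 'c'  n10⇒n11  → match P4@[1:2]
[3] read 'c'  n11⇒n11 ·f  → match P4@[2:3]
[4] read 'c'  n11⇒n11 ·f  → match P4@[3:4]
[5] read 'c'  n11⇒n11 ·f  → match P4@[4:5]
[6] read 'a'  n11⇒n1 ·f  → match P0@[6:6]
[7] read 'b'  n1⇒n9  → match P3@[6:7]
[8] read 'c'  n9⇒n10 ·f
[9] read 'c'  n10⇒n11  → match P4@[8:9]
[10] read 'a'  n11⇒n1 ·f  → match P0@[10:10]
[11] read 'c'  n1⇒n7
[12] read 'c'  n7⇒n8  → match P2@[10:12],P4@[11:12]
[13] read 'c'  n8⇒n11 ·f  → match P4@[12:13]
[14] read 'c'  n11⇒n11 ·f  → match P4@[13:14]
[15] read 'b'  n11⇒n2 ·f
[16] read 'a'  n2⇒n1 ·f  → match P0@[16:16]
[17] read 'c'  n1⇒n7
[18] read 'c'  n7⇒n8  → match P2@[16:18],P4@[17:18]
[19] read 'a'  n8⇒n1 ·f  → match P0@[19:19]
[20] read 'c'  n1⇒n7
[21] read 'c'  n7⇒n8  → match P2@[19:21],P4@[20:21]
[22] read 'a'  n8⇒n1 ·f  → match P0@[22:22]
[23] read 'a'  n1⇒n1 ·f  → match P0@[23:23]
[24] read 'a'  n1⇒n1 ·f  → match P0@[24:24]
[25] read 'c'  n1⇒n7
[26] read 'b'  n7⇒n2 ·f
[27] read 'c'  n2⇒n10 ·f
[28] read 'c'  n10⇒n11  → match P4@[27:28]
[29] read 'b'  n11⇒n2 ·f
[30] read 'b'  n2⇒n3
[31] read 'a'  n3⇒n4  → match P0@[31:31]
[32] read 'a'  n4⇒n5  → match P0@[32:32]
[33] read 'a'  n5⇒n6  → match P0@[33:33],P1@[29:33]
[34] read 'c'  n6⇒n7 ·f
[35] read 'a'  n7⇒n1 ·f  → match P0@[35:35]
[36] read 'c'  n1⇒n7
[37] read 'c'  n7⇒n8  → match P2@[35:37],P4@[36:37]
[38] read 'a'  n8⇒n1 ·f  → match P0@[38:38]
[39] read 'a'  n1⇒n1 ·f  → match P0@[39:39]
[40] read 'c'  n1⇒n7
[41] read 'c'  n7⇒n8  → match P2@[39:41],P4@[40:41]
[42] read 'c'  n8⇒n11 ·f  → match P4@[41:42]
[43] read 'a'  n11⇒n1 ·f  → match P0@[43:43]
[44] read 'c'  n1⇒n7
[45] read 'c'  n7⇒n8  → match P2@[43:45],P4@[44:45]
[46] read 'a'  n8⇒n1 ·f  → match P0@[46:46]
[47] read 'a'  n1⇒n1 ·f  → match P0@[47:47]

All matches (sorted): [[2,4],[3,4],[4,4],[5,4],[6,0],[7,3],[9,4],[10,0],[12,2],[12,4],[13,4],[14,4],[16,0],[18,2],[18,4],[19,0],[21,2],[21,4],[22,0],[23,0],[24,0],[28,4],[31,0],[32,0],[33,0],[33,1],[35,0],[37,2],[37,4],[38,0],[39,0],[41,2],[41,4],[42,4],[43,0],[45,2],[45,4],[46,0],[47,0]]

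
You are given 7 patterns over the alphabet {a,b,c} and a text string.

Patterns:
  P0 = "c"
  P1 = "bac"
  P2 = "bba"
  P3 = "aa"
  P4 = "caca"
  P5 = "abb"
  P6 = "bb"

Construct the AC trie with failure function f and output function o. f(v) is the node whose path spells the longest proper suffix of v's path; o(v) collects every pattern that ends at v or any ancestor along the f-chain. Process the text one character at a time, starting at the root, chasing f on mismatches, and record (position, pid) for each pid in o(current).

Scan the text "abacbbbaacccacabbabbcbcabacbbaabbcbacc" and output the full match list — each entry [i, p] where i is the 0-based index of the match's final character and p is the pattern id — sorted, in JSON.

Build automaton:
Trie nodes:
  n0 'ε': a→7 b→2 c→1
  n1 'c': a→9  ←P0
  n2 'b': a→3 b→5
  n3 'ba': c→4
  n4 'bac': ·  ←P1
  n5 'bb': a→6  ←P6
  n6 'bba': ·  ←P2
  n7 'a': a→8 b→12
  n8 'aa': ·  ←P3
  n9 'ca': c→10
  n10 'cac': a→11
  n11 'caca': ·  ←P4
  n12 'ab': b→13
  n13 'abb': ·  ←P5

BFS fail/out derivation:
  fail(1) 'c': from fail(0)=0 chase 'c': 0 ⇒ 0;  out={0}∪out(0)={0}
  fail(2) 'b': from fail(0)=0 chase 'b': 0 ⇒ 0;  out=∅∪out(0)=∅
  fail(7) 'a': from fail(0)=0 chase 'a': 0 ⇒ 0;  out=∅∪out(0)=∅
  fail(3) 'ba': from fail(2)=0 chase 'a': 0 ⇒ 7;  out=∅∪out(7)=∅
  fail(5) 'bb': from fail(2)=0 chase 'b': 0 ⇒ 2;  out={6}∪out(2)={6}
  fail(8) 'aa': from fail(7)=0 chase 'a': 0 ⇒ 7;  out={3}∪out(7)={3}
  fail(9) 'ca': from fail(1)=0 chase 'a': 0 ⇒ 7;  out=∅∪out(7)=∅
  fail(12) 'ab': from fail(7)=0 chase 'b': 0 ⇒ 2;  out=∅∪out(2)=∅
  fail(4) 'bac': from fail(3)=7 chase 'c': 7→0 ⇒ 1;  out={1}∪out(1)={0,1}
  fail(6) 'bba': from fail(5)=2 chase 'a': 2 ⇒ 3;  out={2}∪out(3)={2}
  fail(10) 'cac': from fail(9)=7 chase 'c': 7→0 ⇒ 1;  out=∅∪out(1)={0}
  fail(13) 'abb': from fail(12)=2 chase 'b': 2 ⇒ 5;  out={5}∪out(5)={5,6}
  fail(11) 'caca': from fail(10)=1 chase 'a': 1 ⇒ 9;  out={4}∪out(9)={4}

Run:
[0] read 'a'  n0⇒n7
[1] read 'b'  n7⇒n12
[2] read 'a'  n12⇒n3 (fail-walked)
[3] read 'c'  n3⇒n4  ** P0@[3:3],P1@[1:3]
[4] read 'b'  n4⇒n2 (fail-walked)
[5] read 'b'  n2⇒n5  ** P6@[4:5]
[6] read 'b'  n5⇒n5 (fail-walked)  ** P6@[5:6]
[7] read 'a'  n5⇒n6  ** P2@[5:7]
[8] read 'a'  n6⇒n8 (fail-walked)  ** P3@[7:8]
[9] read 'c'  n8⇒n1 (fail-walked)  ** P0@[9:9]
[10] read 'c'  n1⇒n1 (fail-walked)  ** P0@[10:10]
[11] read 'c'  n1⇒n1 (fail-walked)  ** P0@[11:11]
[12] read 'a'  n1⇒n9
[13] read 'c'  n9⇒n10  ** P0@[13:13]
[14] read 'a'  n10⇒n11  ** P4@[11:14]
[15] read 'b'  n11⇒n12 (fail-walked)
[16] read 'b'  n12⇒n13  ** P5@[14:16],P6@[15:16]
[17] read 'a'  n13⇒n6 (fail-walked)  ** P2@[15:17]
[18] read 'b'  n6⇒n12 (fail-walked)
[19] read 'b'  n12⇒n13  ** P5@[17:19],P6@[18:19]
[20] read 'c'  n13⇒n1 (fail-walked)  ** P0@[20:20]
[21] read 'b'  n1⇒n2 (fail-walked)
[22] read 'c'  n2⇒n1 (fail-walked)  ** P0@[22:22]
[23] read 'a'  n1⇒n9
[24] read 'b'  n9⇒n12 (fail-walked)
[25] read 'a'  n12⇒n3 (fail-walked)
[26] read 'c'  n3⇒n4  ** P0@[26:26],P1@[24:26]
[27] read 'b'  n4⇒n2 (fail-walked)
[28] read 'b'  n2⇒n5  ** P6@[27:28]
[29] read 'a'  n5⇒n6  ** P2@[27:29]
[30] read 'a'  n6⇒n8 (fail-walked)  ** P3@[29:30]
[31] read 'b'  n8⇒n12 (fail-walked)
[32] read 'b'  n12⇒n13  ** P5@[30:32],P6@[31:32]
[33] read 'c'  n13⇒n1 (fail-walked)  ** P0@[33:33]
[34] read 'b'  n1⇒n2 (fail-walked)
[35] read 'a'  n2⇒n3
[36] read 'c'  n3⇒n4  ** P0@[36:36],P1@[34:36]
[37] read 'c'  n4⇒n1 (fail-walked)  ** P0@[37:37]

Matches: [[3,0],[3,1],[5,6],[6,6],[7,2],[8,3],[9,0],[10,0],[11,0],[13,0],[14,4],[16,5],[16,6],[17,2],[19,5],[19,6],[20,0],[22,0],[26,0],[26,1],[28,6],[29,2],[30,3],[32,5],[32,6],[33,0],[36,0],[36,1],[37,0]]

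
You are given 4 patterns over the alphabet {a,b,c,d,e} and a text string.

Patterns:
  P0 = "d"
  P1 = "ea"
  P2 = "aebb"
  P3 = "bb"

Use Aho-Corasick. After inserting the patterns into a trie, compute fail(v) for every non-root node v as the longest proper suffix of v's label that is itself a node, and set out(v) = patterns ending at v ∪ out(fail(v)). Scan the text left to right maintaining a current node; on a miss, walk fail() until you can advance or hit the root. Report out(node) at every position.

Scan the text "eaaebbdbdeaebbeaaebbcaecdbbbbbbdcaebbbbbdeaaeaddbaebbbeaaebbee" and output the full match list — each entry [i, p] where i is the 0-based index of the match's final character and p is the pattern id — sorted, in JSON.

Construct AC machine:
Trie nodes:
  n0 'ε': a→4 b→8 d→1 e→2
  n1 'd': ·  [P0 ends]
  n2 'e': a→3
  n3 'ea': ·  [P1 ends]
  n4 'a': e→5
  n5 'ae': b→6
  n6 'aeb': b→7
  n7 'aebb': ·  [P2 ends]
  n8 'b': b→9
  n9 'bb': ·  [P3 ends]

BFS fail/out derivation:
  n1('d'): parent n0 fail=0; on 'd' 0 → fail=0;  out {0}∪∅={0}
  n2('e'): parent n0 fail=0; on 'e' 0 → fail=0;  out ∅∪∅=∅
  n4('a'): parent n0 fail=0; on 'a' 0 → fail=0;  out ∅∪∅=∅
  n8('b'): parent n0 fail=0; on 'b' 0 → fail=0;  out ∅∪∅=∅
  n3('ea'): parent n2 fail=0; on 'a' 0 → fail=4;  out {1}∪∅={1}
  n5('ae'): parent n4 fail=0; on 'e' 0 → fail=2;  out ∅∪∅=∅
  n9('bb'): parent n8 fail=0; on 'b' 0 → fail=8;  out {3}∪∅={3}
  n6('aeb'): parent n5 fail=2; on 'b' 2→0 → fail=8;  out ∅∪∅=∅
  n7('aebb'): parent n6 fail=8; on 'b' 8 → fail=9;  out {2}∪{3}={2,3}

Run:
pos 0 'e': at 2
pos 1 'a': at 3  emit P1@[0:1]
pos 2 'a': at 4 (via fail)
pos 3 'e': at 5
pos 4 'b': at 6
pos 5 'b': at 7  emit P2@[2:5],P3@[4:5]
pos 6 'd': at 1 (via fail)  emit P0@[6:6]
pos 7 'b': at 8 (via fail)
pos 8 'd': at 1 (via fail)  emit P0@[8:8]
pos 9 'e': at 2 (via fail)
pos 10 'a': at 3  emit P1@[9:10]
pos 11 'e': at 5 (via fail)
pos 12 'b': at 6
pos 13 'b': at 7  emit P2@[10:13],P3@[12:13]
pos 14 'e': at 2 (via fail)
pos 15 'a': at 3  emit P1@[14:15]
pos 16 'a': at 4 (via fail)
pos 17 'e': at 5
pos 18 'b': at 6
pos 19 'b': at 7  emit P2@[16:19],P3@[18:19]
pos 20 'c': at 0 (via fail)
pos 21 'a': at 4
pos 22 'e': at 5
pos 23 'c': at 0 (via fail)
pos 24 'd': at 1  emit P0@[24:24]
pos 25 'b': at 8 (via fail)
pos 26 'b': at 9  emit P3@[25:26]
pos 27 'b': at 9 (via fail)  emit P3@[26:27]
pos 28 'b': at 9 (via fail)  emit P3@[27:28]
pos 29 'b': at 9 (via fail)  emit P3@[28:29]
pos 30 'b': at 9 (via fail)  emit P3@[29:30]
pos 31 'd': at 1 (via fail)  emit P0@[31:31]
pos 32 'c': at 0 (via fail)
pos 33 'a': at 4
pos 34 'e': at 5
pos 35 'b': at 6
pos 36 'b': at 7  emit P2@[33:36],P3@[35:36]
pos 37 'b': at 9 (via fail)  emit P3@[36:37]
pos 38 'b': at 9 (via fail)  emit P3@[37:38]
pos 39 'b': at 9 (via fail)  emit P3@[38:39]
pos 40 'd': at 1 (via fail)  emit P0@[40:40]
pos 41 'e': at 2 (via fail)
pos 42 'a': at 3  emit P1@[41:42]
pos 43 'a': at 4 (via fail)
pos 44 'e': at 5
pos 45 'a': at 3 (via fail)  emit P1@[44:45]
pos 46 'd': at 1 (via fail)  emit P0@[46:46]
pos 47 'd': at 1 (via fail)  emit P0@[47:47]
pos 48 'b': at 8 (via fail)
pos 49 'a': at 4 (via fail)
pos 50 'e': at 5
pos 51 'b': at 6
pos 52 'b': at 7  emit P2@[49:52],P3@[51:52]
pos 53 'b': at 9 (via fail)  emit P3@[52:53]
pos 54 'e': at 2 (via fail)
pos 55 'a': at 3  emit P1@[54:55]
pos 56 'a': at 4 (via fail)
pos 57 'e': at 5
pos 58 'b': at 6
pos 59 'b': at 7  emit P2@[56:59],P3@[58:59]
pos 60 'e': at 2 (via fail)
pos 61 'e': at 2 (via fail)

Result: [[1,1],[5,2],[5,3],[6,0],[8,0],[10,1],[13,2],[13,3],[15,1],[19,2],[19,3],[24,0],[26,3],[27,3],[28,3],[29,3],[30,3],[31,0],[36,2],[36,3],[37,3],[38,3],[39,3],[40,0],[42,1],[45,1],[46,0],[47,0],[52,2],[52,3],[53,3],[55,1],[59,2],[59,3]]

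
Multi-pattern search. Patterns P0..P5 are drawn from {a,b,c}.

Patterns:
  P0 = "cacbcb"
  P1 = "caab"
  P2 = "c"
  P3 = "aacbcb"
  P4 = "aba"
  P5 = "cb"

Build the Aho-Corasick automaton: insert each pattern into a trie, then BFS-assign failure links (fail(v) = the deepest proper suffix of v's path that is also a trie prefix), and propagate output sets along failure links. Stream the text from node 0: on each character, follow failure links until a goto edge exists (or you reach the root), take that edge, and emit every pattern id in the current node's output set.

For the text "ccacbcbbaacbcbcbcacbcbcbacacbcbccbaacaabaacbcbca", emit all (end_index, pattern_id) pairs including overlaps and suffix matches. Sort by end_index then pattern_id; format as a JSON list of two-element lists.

Build automaton:
Trie (insert patterns):
  0='ε' goto a→9 c→1
  1='c' goto a→2 b→17  ←P2
  2='ca' goto a→7 c→3
  3='cac' goto b→4
  4='cacb' goto c→5
  5='cacbc' goto b→6
  6='cacbcb' goto ·  ←P0
  7='caa' goto b→8
  8='caab' goto ·  ←P1
  9='a' goto a→10 b→15
  10='aa' goto c→11
  11='aac' goto b→12
  12='aacb' goto c→13
  13='aacbc' goto b→14
  14='aacbcb' goto ·  ←P3
  15='ab' goto a→16
  16='aba' goto ·  ←P4
  17='cb' goto ·  ←P5

BFS fail/out derivation:
  n1('c'): parent n0 fail=0; on 'c' 0 → fail=0;  out {2}∪∅={2}
  n9('a'): parent n0 fail=0; on 'a' 0 → fail=0;  out ∅∪∅=∅
  n2('ca'): parent n1 fail=0; on 'a' 0 → fail=9;  out ∅∪∅=∅
  n10('aa'): parent n9 fail=0; on 'a' 0 → fail=9;  out ∅∪∅=∅
  n15('ab'): parent n9 fail=0; on 'b' 0 → fail=0;  out ∅∪∅=∅
  n17('cb'): parent n1 fail=0; on 'b' 0 → fail=0;  out {5}∪∅={5}
  n3('cac'): parent n2 fail=9; on 'c' 9→0 → fail=1;  out ∅∪{2}={2}
  n7('caa'): parent n2 fail=9; on 'a' 9 → fail=10;  out ∅∪∅=∅
  n11('aac'): parent n10 fail=9; on 'c' 9→0 → fail=1;  out ∅∪{2}={2}
  n16('aba'): parent n15 fail=0; on 'a' 0 → fail=9;  out {4}∪∅={4}
  n4('cacb'): parent n3 fail=1; on 'b' 1 → fail=17;  out ∅∪{5}={5}
  n8('caab'): parent n7 fail=10; on 'b' 10→9 → fail=15;  out {1}∪∅={1}
  n12('aacb'): parent n11 fail=1; on 'b' 1 → fail=17;  out ∅∪{5}={5}
  n5('cacbc'): parent n4 fail=17; on 'c' 17→0 → fail=1;  out ∅∪{2}={2}
  n13('aacbc'): parent n12 fail=17; on 'c' 17→0 → fail=1;  out ∅∪{2}={2}
  n6('cacbcb'): parent n5 fail=1; on 'b' 1 → fail=17;  out {0}∪{5}={0,5}
  n14('aacbcb'): parent n13 fail=1; on 'b' 1 → fail=17;  out {3}∪{5}={3,5}

Text stream:
pos 0 'c': at 1  emit P2@[0:0]
pos 1 'c': at 1 (via fail)  emit P2@[1:1]
pos 2 'a': at 2
pos 3 'c': at 3  emit P2@[3:3]
pos 4 'b': at 4  emit P5@[3:4]
pos 5 'c': at 5  emit P2@[5:5]
pos 6 'b': at 6  emit P0@[1:6],P5@[5:6]
pos 7 'b': at 0 (via fail)
pos 8 'a': at 9
pos 9 'a': at 10
pos 10 'c': at 11  emit P2@[10:10]
pos 11 'b': at 12  emit P5@[10:11]
pos 12 'c': at 13  emit P2@[12:12]
pos 13 'b': at 14  emit P3@[8:13],P5@[12:13]
pos 14 'c': at 1 (via fail)  emit P2@[14:14]
pos 15 'b': at 17  emit P5@[14:15]
pos 16 'c': at 1 (via fail)  emit P2@[16:16]
pos 17 'a': at 2
pos 18 'c': at 3  emit P2@[18:18]
pos 19 'b': at 4  emit P5@[18:19]
pos 20 'c': at 5  emit P2@[20:20]
pos 21 'b': at 6  emit P0@[16:21],P5@[20:21]
pos 22 'c': at 1 (via fail)  emit P2@[22:22]
pos 23 'b': at 17  emit P5@[22:23]
pos 24 'a': at 9 (via fail)
pos 25 'c': at 1 (via fail)  emit P2@[25:25]
pos 26 'a': at 2
pos 27 'c': at 3  emit P2@[27:27]
pos 28 'b': at 4  emit P5@[27:28]
pos 29 'c': at 5  emit P2@[29:29]
pos 30 'b': at 6  emit P0@[25:30],P5@[29:30]
pos 31 'c': at 1 (via fail)  emit P2@[31:31]
pos 32 'c': at 1 (via fail)  emit P2@[32:32]
pos 33 'b': at 17  emit P5@[32:33]
pos 34 'a': at 9 (via fail)
pos 35 'a': at 10
pos 36 'c': at 11  emit P2@[36:36]
pos 37 'a': at 2 (via fail)
pos 38 'a': at 7
pos 39 'b': at 8  emit P1@[36:39]
pos 40 'a': at 16 (via fail)  emit P4@[38:40]
pos 41 'a': at 10 (via fail)
pos 42 'c': at 11  emit P2@[42:42]
pos 43 'b': at 12  emit P5@[42:43]
pos 44 'c': at 13  emit P2@[44:44]
pos 45 'b': at 14  emit P3@[40:45],P5@[44:45]
pos 46 'c': at 1 (via fail)  emit P2@[46:46]
pos 47 'a': at 2

Result: [[0,2],[1,2],[3,2],[4,5],[5,2],[6,0],[6,5],[10,2],[11,5],[12,2],[13,3],[13,5],[14,2],[15,5],[16,2],[18,2],[19,5],[20,2],[21,0],[21,5],[22,2],[23,5],[25,2],[27,2],[28,5],[29,2],[30,0],[30,5],[31,2],[32,2],[33,5],[36,2],[39,1],[40,4],[42,2],[43,5],[44,2],[45,3],[45,5],[46,2]]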